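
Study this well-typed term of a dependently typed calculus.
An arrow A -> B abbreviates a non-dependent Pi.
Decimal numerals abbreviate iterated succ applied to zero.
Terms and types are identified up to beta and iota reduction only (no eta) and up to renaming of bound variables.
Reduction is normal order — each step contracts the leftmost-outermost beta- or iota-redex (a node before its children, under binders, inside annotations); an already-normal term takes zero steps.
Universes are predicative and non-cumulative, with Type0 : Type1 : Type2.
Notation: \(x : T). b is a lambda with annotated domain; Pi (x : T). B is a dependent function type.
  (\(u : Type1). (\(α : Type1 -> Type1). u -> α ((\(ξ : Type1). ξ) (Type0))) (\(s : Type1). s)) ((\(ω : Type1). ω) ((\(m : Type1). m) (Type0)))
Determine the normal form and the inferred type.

normal form:
  Type0 -> Type0
inferred type:
  Type1
observation: the leftmost-outermost redex is a beta-redex, and normalization takes 6 steps.


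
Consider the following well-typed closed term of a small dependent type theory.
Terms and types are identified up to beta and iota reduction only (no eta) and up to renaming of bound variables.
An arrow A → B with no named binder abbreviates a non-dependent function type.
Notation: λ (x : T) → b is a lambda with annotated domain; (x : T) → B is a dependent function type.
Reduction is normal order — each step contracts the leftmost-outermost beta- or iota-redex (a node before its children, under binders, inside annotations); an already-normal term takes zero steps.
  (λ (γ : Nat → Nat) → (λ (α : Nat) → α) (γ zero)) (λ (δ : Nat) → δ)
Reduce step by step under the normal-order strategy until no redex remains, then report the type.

normal-order reduction:
  (λ (γ : Nat → Nat) → (λ (α : Nat) → α) (γ zero)) (λ (δ : Nat) → δ)
  ~> (λ (γ : Nat) → γ) ((λ (α : Nat) → α) zero)
  ~> (λ (γ : Nat) → γ) zero
  ~> zero
the term's type:
  Nat


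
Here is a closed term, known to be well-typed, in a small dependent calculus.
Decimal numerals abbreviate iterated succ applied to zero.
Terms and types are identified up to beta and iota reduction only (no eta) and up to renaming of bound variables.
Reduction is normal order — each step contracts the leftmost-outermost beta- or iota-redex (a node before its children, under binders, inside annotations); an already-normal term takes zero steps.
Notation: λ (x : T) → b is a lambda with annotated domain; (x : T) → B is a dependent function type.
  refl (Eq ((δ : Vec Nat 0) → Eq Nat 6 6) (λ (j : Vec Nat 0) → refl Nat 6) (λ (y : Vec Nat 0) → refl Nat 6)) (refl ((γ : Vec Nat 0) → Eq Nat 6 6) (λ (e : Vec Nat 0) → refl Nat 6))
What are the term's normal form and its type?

normal form:
  refl (Eq ((δ : Vec Nat 0) → Eq Nat 6 6) (λ (j : Vec Nat 0) → refl Nat 6) (λ (y : Vec Nat 0) → refl Nat 6)) (refl ((γ : Vec Nat 0) → Eq Nat 6 6) (λ (e : Vec Nat 0) → refl Nat 6))
inferred type:
  Eq (Eq ((δ : Vec Nat 0) → Eq Nat 6 6) (λ (j : Vec Nat 0) → refl Nat 6) (λ (y : Vec Nat 0) → refl Nat 6)) (refl ((γ : Vec Nat 0) → Eq Nat 6 6) (λ (e : Vec Nat 0) → refl Nat 6)) (refl ((l : Vec Nat 0) → Eq Nat 6 6) (λ (o : Vec Nat 0) → refl Nat 6))


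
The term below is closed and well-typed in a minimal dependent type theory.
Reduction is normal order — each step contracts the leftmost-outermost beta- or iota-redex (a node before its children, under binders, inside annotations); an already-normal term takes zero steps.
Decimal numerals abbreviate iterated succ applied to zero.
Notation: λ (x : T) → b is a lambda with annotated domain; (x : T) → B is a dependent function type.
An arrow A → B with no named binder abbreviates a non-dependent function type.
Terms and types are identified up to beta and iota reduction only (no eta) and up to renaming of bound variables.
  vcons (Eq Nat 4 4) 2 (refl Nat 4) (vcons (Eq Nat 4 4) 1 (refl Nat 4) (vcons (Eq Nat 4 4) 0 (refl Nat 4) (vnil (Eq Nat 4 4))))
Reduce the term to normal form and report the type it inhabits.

resulting normal form:
  vcons (Eq Nat 4 4) 2 (refl Nat 4) (vcons (Eq Nat 4 4) 1 (refl Nat 4) (vcons (Eq Nat 4 4) 0 (refl Nat 4) (vnil (Eq Nat 4 4))))
the term's type:
  Vec (Eq Nat 4 4) 3
observation: no redex remains anywhere in the term; it is its own normal form.


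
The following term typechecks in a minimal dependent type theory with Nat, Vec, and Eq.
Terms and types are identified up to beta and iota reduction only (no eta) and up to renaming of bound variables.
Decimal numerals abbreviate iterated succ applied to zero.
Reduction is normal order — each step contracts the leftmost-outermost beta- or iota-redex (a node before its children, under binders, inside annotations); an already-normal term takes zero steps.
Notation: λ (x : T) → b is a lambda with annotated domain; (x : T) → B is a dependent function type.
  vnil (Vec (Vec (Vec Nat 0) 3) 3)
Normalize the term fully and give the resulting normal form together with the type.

resulting normal form:
  vnil (Vec (Vec (Vec Nat 0) 3) 3)
the term's type:
  Vec (Vec (Vec (Vec Nat 0) 3) 3) 0


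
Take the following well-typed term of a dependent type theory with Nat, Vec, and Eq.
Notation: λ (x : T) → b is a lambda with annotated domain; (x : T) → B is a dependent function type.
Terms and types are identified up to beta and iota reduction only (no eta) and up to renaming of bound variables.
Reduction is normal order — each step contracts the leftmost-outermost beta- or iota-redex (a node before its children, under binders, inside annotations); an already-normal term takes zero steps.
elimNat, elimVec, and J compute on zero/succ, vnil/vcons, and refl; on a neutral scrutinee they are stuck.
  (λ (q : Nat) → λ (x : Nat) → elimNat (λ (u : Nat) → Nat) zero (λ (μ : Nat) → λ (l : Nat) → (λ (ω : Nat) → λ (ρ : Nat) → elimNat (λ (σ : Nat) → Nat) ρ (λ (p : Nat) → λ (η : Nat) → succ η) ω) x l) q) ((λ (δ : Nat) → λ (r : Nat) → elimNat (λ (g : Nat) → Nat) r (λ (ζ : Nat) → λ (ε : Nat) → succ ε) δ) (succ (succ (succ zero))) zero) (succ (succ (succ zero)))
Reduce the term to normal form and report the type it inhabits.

reduced normal form:
  succ (succ (succ (succ (succ (succ (succ (succ (succ zero))))))))
inferred type:
  Nat


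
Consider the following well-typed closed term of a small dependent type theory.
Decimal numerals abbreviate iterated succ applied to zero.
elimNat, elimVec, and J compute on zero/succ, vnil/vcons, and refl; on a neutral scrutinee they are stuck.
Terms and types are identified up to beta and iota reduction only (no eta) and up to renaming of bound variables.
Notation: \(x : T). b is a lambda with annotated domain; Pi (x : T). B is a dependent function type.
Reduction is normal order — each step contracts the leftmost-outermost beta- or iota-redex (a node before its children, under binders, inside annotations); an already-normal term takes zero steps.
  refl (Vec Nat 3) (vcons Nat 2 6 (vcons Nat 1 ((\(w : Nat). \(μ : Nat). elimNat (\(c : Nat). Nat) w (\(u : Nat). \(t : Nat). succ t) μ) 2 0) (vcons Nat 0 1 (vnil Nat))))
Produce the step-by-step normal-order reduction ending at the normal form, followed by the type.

normal-order reduction sequence:
  refl (Vec Nat 3) (vcons Nat 2 6 (vcons Nat 1 ((\(w : Nat). \(μ : Nat). elimNat (\(c : Nat). Nat) w (\(u : Nat). \(t : Nat). succ t) μ) 2 0) (vcons Nat 0 1 (vnil Nat))))
  ~> refl (Vec Nat 3) (vcons Nat 2 6 (vcons Nat 1 ((\(w : Nat). elimNat (\(μ : Nat). Nat) 2 (\(c : Nat). \(u : Nat). succ u) w) 0) (vcons Nat 0 1 (vnil Nat))))
  ~> refl (Vec Nat 3) (vcons Nat 2 6 (vcons Nat 1 (elimNat (\(w : Nat). Nat) 2 (\(μ : Nat). \(c : Nat). succ c) 0) (vcons Nat 0 1 (vnil Nat))))
  ~> refl (Vec Nat 3) (vcons Nat 2 6 (vcons Nat 1 2 (vcons Nat 0 1 (vnil Nat))))
the term's type:
  Eq (Vec Nat 3) (vcons Nat 2 6 (vcons Nat 1 2 (vcons Nat 0 1 (vnil Nat)))) (vcons Nat 2 6 (vcons Nat 1 2 (vcons Nat 0 1 (vnil Nat))))


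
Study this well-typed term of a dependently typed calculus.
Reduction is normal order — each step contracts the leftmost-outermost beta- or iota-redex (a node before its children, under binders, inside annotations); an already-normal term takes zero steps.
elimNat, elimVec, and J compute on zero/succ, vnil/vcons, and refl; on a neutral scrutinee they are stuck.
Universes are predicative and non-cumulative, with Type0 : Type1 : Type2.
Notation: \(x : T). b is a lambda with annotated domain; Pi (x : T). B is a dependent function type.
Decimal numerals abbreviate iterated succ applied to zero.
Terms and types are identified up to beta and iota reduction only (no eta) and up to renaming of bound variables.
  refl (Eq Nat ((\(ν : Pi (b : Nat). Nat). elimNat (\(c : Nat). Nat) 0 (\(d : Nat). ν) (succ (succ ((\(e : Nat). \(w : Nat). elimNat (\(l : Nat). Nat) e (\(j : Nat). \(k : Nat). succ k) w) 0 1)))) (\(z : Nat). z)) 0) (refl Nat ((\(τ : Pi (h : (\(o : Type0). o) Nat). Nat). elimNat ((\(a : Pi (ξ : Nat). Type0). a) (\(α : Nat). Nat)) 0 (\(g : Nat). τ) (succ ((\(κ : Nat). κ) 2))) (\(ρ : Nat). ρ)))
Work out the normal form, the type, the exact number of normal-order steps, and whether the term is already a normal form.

resulting normal form:
  refl (Eq Nat 0 0) (refl Nat 0)
inferred type:
  Eq (Eq Nat 0 0) (refl Nat 0) (refl Nat 0)
steps to reach normal form (normal order): 30
already normal: no
first contracted redex: a beta-redex


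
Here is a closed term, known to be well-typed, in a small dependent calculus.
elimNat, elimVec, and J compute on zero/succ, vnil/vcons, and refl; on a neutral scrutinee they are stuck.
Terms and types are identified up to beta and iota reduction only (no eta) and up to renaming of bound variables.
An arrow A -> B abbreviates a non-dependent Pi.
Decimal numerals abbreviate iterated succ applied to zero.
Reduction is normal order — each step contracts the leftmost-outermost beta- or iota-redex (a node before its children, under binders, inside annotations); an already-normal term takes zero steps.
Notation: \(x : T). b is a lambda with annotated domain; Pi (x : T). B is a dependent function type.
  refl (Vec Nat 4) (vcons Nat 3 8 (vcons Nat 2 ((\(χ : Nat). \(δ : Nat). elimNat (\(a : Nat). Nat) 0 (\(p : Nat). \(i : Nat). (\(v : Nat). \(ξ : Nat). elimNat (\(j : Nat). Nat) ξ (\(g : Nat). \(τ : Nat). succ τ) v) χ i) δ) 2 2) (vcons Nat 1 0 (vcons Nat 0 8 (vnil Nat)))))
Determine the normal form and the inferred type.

resulting normal form:
  refl (Vec Nat 4) (vcons Nat 3 8 (vcons Nat 2 4 (vcons Nat 1 0 (vcons Nat 0 8 (vnil Nat)))))
inferred type:
  Eq (Vec Nat 4) (vcons Nat 3 8 (vcons Nat 2 4 (vcons Nat 1 0 (vcons Nat 0 8 (vnil Nat))))) (vcons Nat 3 8 (vcons Nat 2 4 (vcons Nat 1 0 (vcons Nat 0 8 (vnil Nat)))))
observation: the leftmost-outermost redex is a beta-redex, and normalization takes 27 steps.


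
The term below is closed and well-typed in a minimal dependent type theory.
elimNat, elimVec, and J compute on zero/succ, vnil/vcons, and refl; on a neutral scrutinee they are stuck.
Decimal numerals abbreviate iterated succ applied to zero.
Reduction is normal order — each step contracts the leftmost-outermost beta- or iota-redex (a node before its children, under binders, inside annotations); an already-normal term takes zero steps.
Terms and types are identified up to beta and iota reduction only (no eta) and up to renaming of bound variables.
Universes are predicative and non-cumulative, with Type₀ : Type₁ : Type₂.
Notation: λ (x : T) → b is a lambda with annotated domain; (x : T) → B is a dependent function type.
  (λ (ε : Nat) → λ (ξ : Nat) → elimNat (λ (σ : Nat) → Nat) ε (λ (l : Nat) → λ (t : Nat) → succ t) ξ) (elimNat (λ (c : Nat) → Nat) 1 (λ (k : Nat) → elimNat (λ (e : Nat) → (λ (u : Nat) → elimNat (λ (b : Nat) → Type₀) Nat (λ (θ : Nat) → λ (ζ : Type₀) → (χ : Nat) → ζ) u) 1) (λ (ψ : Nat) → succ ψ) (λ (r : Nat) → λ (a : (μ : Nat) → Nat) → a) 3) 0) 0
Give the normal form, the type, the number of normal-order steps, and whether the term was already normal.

resulting normal form:
  1
inferred type:
  Nat
reduction steps (normal order): 4
term was already normal: no
first contracted redex: a beta-redex


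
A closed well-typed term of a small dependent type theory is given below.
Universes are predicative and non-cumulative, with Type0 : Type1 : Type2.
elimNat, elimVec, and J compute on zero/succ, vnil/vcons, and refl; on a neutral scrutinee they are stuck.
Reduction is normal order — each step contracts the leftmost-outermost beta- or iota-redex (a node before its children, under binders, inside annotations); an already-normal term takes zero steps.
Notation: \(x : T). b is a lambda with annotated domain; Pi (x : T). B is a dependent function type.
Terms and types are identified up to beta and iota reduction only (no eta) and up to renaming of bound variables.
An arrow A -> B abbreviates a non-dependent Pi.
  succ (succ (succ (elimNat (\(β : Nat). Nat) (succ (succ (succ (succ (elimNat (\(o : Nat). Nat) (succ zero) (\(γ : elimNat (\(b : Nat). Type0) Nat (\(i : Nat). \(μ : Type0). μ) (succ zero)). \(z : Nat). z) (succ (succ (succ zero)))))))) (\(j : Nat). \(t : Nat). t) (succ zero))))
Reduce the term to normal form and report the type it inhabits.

resulting normal form:
  succ (succ (succ (succ (succ (succ (succ (succ zero)))))))
type:
  Nat


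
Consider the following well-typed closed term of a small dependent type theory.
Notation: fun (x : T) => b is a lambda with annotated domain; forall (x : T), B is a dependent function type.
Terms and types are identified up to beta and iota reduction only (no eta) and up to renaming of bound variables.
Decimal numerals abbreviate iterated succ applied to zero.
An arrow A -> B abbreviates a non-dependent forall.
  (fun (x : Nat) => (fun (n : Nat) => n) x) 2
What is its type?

type:
  Nat


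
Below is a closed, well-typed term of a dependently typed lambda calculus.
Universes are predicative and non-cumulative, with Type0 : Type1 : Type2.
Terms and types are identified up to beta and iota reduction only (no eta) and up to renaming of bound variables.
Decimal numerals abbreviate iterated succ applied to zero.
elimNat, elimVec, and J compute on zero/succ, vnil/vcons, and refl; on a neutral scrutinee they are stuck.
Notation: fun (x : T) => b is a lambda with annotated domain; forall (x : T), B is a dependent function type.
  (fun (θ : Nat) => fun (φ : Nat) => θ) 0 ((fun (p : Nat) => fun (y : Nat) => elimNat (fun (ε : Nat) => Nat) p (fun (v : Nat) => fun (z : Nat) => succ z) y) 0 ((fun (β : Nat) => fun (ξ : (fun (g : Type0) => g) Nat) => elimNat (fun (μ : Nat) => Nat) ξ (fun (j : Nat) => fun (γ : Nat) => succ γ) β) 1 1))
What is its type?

type:
  Nat


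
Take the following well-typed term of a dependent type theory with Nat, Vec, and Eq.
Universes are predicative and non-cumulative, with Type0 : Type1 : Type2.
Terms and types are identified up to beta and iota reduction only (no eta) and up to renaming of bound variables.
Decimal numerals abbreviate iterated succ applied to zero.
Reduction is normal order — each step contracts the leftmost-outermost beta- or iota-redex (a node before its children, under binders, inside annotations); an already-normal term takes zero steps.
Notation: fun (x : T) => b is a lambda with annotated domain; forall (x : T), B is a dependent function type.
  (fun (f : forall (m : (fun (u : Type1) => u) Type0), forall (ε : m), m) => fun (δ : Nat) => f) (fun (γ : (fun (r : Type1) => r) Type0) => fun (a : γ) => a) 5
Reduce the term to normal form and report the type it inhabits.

resulting normal form:
  fun (f : Type0) => fun (m : f) => m
inferred type:
  forall (f : Type0), forall (m : f), f


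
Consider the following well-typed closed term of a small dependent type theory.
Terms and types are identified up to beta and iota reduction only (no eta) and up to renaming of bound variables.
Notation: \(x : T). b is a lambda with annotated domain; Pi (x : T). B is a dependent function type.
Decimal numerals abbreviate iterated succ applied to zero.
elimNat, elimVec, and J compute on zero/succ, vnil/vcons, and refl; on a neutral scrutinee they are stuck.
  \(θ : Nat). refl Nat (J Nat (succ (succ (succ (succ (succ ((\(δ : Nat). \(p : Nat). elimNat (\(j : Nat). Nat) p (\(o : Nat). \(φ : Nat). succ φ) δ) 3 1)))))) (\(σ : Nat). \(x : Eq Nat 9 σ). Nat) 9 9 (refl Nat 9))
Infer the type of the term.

type:
  Pi (θ : Nat). Eq Nat 9 9


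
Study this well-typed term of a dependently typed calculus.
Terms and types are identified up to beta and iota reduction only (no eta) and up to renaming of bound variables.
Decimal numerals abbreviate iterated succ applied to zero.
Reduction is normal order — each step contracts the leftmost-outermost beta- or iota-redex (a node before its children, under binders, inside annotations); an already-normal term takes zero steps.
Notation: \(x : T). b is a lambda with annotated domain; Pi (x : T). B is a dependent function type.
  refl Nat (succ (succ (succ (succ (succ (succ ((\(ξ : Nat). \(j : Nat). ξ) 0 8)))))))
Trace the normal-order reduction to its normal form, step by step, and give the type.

normal-order reduction:
  refl Nat (succ (succ (succ (succ (succ (succ ((\(ξ : Nat). \(j : Nat). ξ) 0 8)))))))
  ~> refl Nat (succ (succ (succ (succ (succ (succ ((\(ξ : Nat). 0) 8)))))))
  ~> refl Nat 6
the term's type:
  Eq Nat 6 6


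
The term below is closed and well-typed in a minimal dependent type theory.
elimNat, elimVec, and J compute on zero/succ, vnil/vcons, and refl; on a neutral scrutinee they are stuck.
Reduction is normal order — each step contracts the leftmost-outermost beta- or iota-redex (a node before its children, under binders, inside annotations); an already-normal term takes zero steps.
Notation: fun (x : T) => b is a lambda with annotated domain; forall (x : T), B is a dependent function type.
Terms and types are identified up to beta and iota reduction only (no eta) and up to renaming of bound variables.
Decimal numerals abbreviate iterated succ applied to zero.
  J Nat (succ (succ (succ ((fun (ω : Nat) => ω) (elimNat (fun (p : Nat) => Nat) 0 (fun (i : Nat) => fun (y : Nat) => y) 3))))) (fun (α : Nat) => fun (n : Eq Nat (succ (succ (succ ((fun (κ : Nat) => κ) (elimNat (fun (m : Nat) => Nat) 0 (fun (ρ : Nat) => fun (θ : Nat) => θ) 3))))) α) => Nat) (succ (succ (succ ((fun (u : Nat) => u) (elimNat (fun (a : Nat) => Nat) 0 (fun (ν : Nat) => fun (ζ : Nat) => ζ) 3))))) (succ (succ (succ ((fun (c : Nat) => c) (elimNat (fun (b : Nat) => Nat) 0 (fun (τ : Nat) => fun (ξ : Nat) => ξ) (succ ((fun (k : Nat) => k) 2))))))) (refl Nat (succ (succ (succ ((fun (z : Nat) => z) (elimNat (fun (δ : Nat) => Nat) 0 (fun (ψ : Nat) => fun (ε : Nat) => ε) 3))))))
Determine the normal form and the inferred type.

resulting normal form:
  3
type:
  Nat


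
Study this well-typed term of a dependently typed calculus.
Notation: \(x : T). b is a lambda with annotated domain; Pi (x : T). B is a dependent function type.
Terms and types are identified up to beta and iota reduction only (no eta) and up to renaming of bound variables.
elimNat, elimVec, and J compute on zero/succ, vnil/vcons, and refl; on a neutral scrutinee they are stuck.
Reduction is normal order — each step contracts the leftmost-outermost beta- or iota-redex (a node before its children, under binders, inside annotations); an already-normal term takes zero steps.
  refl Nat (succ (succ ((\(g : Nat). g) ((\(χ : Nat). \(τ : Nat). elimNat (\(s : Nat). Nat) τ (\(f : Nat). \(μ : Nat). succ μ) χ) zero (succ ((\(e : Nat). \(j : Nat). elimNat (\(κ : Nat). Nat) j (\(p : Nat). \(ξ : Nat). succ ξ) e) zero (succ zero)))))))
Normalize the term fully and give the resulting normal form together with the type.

normal form:
  refl Nat (succ (succ (succ (succ zero))))
inferred type:
  Eq Nat (succ (succ (succ (succ zero)))) (succ (succ (succ (succ zero))))


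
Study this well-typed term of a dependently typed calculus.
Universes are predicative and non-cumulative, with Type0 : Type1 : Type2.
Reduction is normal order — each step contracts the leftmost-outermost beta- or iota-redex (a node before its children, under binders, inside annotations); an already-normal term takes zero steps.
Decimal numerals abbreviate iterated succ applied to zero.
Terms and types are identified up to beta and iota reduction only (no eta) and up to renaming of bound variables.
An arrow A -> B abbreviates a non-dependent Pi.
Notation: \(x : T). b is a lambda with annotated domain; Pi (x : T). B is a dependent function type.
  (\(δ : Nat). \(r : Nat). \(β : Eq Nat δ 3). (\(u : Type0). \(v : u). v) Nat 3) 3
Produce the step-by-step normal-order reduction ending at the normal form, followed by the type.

normal-order reduction:
  (\(δ : Nat). \(r : Nat). \(β : Eq Nat δ 3). (\(u : Type0). \(v : u). v) Nat 3) 3
  ~> \(δ : Nat). \(r : Eq Nat 3 3). (\(β : Type0). \(u : β). u) Nat 3
  ~> \(δ : Nat). \(r : Eq Nat 3 3). (\(β : Nat). β) 3
  ~> \(δ : Nat). \(r : Eq Nat 3 3). 3
inferred type:
  Nat -> Eq Nat 3 3 -> Nat


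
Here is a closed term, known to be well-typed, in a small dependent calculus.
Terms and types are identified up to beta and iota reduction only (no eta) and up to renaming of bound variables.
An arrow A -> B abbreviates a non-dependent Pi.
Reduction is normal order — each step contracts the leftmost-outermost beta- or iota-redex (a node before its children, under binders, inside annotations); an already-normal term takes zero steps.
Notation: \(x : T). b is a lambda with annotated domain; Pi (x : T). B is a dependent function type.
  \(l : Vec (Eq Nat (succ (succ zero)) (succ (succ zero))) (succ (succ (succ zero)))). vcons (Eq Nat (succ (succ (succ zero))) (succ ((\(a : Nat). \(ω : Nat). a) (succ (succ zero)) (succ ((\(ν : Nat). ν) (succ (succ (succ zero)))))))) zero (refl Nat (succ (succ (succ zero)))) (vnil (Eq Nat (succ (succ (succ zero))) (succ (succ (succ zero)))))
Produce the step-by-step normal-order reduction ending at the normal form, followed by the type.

reduction (normal order):
  \(l : Vec (Eq Nat (succ (succ zero)) (succ (succ zero))) (succ (succ (succ zero)))). vcons (Eq Nat (succ (succ (succ zero))) (succ ((\(a : Nat). \(ω : Nat). a) (succ (succ zero)) (succ ((\(ν : Nat). ν) (succ (succ (succ zero)))))))) zero (refl Nat (succ (succ (succ zero)))) (vnil (Eq Nat (succ (succ (succ zero))) (succ (succ (succ zero)))))
  ~> \(l : Vec (Eq Nat (succ (succ zero)) (succ (succ zero))) (succ (succ (succ zero)))). vcons (Eq Nat (succ (succ (succ zero))) (succ ((\(a : Nat). succ (succ zero)) (succ ((\(ω : Nat). ω) (succ (succ (succ zero)))))))) zero (refl Nat (succ (succ (succ zero)))) (vnil (Eq Nat (succ (succ (succ zero))) (succ (succ (succ zero)))))
  ~> \(l : Vec (Eq Nat (succ (succ zero)) (succ (succ zero))) (succ (succ (succ zero)))). vcons (Eq Nat (succ (succ (succ zero))) (succ (succ (succ zero)))) zero (refl Nat (succ (succ (succ zero)))) (vnil (Eq Nat (succ (succ (succ zero))) (succ (succ (succ zero)))))
inferred type:
  Vec (Eq Nat (succ (succ zero)) (succ (succ zero))) (succ (succ (succ zero))) -> Vec (Eq Nat (succ (succ (succ zero))) (succ (succ (succ zero)))) (succ zero)


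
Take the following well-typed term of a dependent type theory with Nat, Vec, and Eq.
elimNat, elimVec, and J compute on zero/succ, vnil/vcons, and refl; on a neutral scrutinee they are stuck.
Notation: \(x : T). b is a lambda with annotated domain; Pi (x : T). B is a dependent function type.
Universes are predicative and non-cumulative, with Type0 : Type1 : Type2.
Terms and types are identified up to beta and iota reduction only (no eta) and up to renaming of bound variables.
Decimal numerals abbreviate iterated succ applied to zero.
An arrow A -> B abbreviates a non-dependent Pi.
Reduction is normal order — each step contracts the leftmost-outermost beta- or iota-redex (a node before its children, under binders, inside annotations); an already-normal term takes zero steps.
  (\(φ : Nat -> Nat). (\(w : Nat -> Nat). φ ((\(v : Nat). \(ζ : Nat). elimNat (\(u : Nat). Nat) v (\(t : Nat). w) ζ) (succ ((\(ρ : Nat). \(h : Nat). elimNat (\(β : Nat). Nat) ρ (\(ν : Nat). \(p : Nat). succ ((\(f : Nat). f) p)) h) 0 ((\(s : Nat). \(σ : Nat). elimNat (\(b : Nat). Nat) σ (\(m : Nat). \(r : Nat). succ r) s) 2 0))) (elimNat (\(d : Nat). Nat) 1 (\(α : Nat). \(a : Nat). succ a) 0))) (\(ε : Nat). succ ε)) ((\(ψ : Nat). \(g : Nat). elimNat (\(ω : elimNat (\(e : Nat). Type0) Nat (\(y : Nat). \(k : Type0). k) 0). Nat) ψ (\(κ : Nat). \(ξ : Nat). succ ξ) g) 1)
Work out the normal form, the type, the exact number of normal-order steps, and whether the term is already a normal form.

resulting normal form:
  5
the term's type:
  Nat
steps to reach normal form (normal order): 44
term was already normal: no
first redex: a beta-redex


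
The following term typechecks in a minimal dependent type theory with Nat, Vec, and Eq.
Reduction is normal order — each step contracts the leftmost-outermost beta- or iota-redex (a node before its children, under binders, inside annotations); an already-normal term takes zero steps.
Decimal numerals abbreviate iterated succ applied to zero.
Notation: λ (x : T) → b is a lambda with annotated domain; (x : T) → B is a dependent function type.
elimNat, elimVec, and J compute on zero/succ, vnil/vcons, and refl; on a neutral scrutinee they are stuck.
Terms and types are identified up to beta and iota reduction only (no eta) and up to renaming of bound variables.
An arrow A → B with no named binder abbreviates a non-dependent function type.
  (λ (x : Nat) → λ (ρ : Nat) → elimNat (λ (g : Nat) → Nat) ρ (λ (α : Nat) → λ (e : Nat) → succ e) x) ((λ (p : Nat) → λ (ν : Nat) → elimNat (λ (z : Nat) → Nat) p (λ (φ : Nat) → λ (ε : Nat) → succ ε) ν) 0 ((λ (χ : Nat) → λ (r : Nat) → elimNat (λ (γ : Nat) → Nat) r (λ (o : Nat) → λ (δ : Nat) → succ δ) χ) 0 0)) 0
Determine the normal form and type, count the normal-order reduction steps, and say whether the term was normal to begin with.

reduced normal form:
  0
type:
  Nat
normal-order step count: 9
term was already normal: no
first contracted redex: a beta-redex


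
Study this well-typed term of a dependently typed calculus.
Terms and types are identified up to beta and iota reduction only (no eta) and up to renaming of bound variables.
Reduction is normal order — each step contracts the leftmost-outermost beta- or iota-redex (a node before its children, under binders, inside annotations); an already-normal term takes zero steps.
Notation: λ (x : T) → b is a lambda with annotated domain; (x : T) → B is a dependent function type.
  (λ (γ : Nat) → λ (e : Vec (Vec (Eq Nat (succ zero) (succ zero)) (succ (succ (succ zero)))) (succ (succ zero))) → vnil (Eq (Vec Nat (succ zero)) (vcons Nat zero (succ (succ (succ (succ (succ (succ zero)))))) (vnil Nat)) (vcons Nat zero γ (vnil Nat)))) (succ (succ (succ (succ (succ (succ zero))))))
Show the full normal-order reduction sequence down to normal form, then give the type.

normal-order reduction sequence:
  (λ (γ : Nat) → λ (e : Vec (Vec (Eq Nat (succ zero) (succ zero)) (succ (succ (succ zero)))) (succ (succ zero))) → vnil (Eq (Vec Nat (succ zero)) (vcons Nat zero (succ (succ (succ (succ (succ (succ zero)))))) (vnil Nat)) (vcons Nat zero γ (vnil Nat)))) (succ (succ (succ (succ (succ (succ zero))))))
  ~> λ (γ : Vec (Vec (Eq Nat (succ zero) (succ zero)) (succ (succ (succ zero)))) (succ (succ zero))) → vnil (Eq (Vec Nat (succ zero)) (vcons Nat zero (succ (succ (succ (succ (succ (succ zero)))))) (vnil Nat)) (vcons Nat zero (succ (succ (succ (succ (succ (succ zero)))))) (vnil Nat)))
the term's type:
  (γ : Vec (Vec (Eq Nat (succ zero) (succ zero)) (succ (succ (succ zero)))) (succ (succ zero))) → Vec (Eq (Vec Nat (succ zero)) (vcons Nat zero (succ (succ (succ (succ (succ (succ zero)))))) (vnil Nat)) (vcons Nat zero (succ (succ (succ (succ (succ (succ zero)))))) (vnil Nat))) zero


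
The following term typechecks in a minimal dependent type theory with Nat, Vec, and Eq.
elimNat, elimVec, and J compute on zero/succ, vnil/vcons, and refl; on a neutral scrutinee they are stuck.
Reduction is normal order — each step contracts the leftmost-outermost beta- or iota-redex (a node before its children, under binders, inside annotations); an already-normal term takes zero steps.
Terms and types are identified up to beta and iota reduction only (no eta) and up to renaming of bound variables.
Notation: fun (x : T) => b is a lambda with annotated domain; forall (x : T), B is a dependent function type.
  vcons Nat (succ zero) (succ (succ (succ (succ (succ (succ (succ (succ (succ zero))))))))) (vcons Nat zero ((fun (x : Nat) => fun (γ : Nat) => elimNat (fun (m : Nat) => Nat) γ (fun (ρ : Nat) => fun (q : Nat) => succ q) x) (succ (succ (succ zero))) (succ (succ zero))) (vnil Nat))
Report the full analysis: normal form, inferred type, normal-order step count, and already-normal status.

resulting normal form:
  vcons Nat (succ zero) (succ (succ (succ (succ (succ (succ (succ (succ (succ zero))))))))) (vcons Nat zero (succ (succ (succ (succ (succ zero))))) (vnil Nat))
the term's type:
  Vec Nat (succ (succ zero))
reduction steps (normal order): 12
term was already normal: no
first contracted redex: a beta-redex


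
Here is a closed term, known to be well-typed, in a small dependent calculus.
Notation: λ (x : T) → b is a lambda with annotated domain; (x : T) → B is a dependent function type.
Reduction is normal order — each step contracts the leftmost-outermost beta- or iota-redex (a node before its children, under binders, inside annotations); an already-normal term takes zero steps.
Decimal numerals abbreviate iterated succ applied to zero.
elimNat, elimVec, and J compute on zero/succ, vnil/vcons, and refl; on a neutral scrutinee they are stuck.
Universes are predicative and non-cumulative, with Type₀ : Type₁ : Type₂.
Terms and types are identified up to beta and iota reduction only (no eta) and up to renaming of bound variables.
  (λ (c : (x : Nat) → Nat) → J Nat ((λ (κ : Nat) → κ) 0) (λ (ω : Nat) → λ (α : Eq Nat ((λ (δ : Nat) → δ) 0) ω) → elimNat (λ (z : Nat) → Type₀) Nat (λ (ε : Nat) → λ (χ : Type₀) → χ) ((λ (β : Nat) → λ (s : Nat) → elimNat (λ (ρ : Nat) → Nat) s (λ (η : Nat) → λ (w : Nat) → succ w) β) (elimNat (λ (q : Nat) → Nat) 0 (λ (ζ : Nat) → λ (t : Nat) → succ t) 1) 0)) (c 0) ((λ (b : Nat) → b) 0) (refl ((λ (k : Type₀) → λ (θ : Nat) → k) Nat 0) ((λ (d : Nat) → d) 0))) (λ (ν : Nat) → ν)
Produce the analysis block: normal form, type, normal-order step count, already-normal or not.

resulting normal form:
  0
inferred type:
  Nat
reduction steps (normal order): 3
term was already normal: no
first redex: a beta-redex


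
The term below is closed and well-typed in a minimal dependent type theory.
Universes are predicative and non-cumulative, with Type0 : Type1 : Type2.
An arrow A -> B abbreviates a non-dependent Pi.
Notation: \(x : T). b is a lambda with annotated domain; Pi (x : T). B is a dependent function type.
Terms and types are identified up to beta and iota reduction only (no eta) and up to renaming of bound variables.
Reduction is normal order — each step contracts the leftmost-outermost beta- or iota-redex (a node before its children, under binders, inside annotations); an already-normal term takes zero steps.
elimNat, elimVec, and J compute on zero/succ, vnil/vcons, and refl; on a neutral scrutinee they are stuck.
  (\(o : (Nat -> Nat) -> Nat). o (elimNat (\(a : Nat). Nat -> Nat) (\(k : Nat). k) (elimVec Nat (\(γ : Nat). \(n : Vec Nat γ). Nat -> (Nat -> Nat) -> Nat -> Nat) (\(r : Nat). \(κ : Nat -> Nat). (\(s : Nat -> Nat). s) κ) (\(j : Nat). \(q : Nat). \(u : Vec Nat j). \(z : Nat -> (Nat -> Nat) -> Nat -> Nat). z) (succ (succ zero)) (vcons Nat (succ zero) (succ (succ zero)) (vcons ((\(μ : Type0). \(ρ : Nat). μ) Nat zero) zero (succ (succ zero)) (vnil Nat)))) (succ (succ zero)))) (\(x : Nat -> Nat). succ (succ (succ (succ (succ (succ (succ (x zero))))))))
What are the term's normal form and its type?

normal form:
  succ (succ (succ (succ (succ (succ (succ zero))))))
the term's type:
  Nat


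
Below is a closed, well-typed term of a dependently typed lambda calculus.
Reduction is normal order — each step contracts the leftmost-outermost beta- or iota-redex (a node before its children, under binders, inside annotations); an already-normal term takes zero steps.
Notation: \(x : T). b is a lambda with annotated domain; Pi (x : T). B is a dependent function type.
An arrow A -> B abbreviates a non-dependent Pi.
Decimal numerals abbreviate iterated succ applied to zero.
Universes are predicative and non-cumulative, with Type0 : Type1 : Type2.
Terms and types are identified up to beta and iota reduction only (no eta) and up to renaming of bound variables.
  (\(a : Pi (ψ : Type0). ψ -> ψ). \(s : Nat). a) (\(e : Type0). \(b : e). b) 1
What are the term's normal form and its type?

reduced normal form:
  \(a : Type0). \(ψ : a). ψ
type:
  Pi (a : Type0). a -> a


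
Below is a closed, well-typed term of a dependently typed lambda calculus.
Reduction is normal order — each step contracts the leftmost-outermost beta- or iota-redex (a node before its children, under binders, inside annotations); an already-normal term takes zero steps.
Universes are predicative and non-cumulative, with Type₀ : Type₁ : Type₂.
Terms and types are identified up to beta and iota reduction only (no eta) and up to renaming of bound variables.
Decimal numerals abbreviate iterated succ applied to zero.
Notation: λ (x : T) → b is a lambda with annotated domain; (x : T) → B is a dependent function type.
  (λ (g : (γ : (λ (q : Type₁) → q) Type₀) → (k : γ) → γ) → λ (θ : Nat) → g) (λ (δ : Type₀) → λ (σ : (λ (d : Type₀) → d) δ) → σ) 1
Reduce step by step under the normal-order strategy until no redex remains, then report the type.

normal-order reduction:
  (λ (g : (γ : (λ (q : Type₁) → q) Type₀) → (k : γ) → γ) → λ (θ : Nat) → g) (λ (δ : Type₀) → λ (σ : (λ (d : Type₀) → d) δ) → σ) 1
  ~> (λ (g : Nat) → λ (γ : Type₀) → λ (q : (λ (k : Type₀) → k) γ) → q) 1
  ~> λ (g : Type₀) → λ (γ : (λ (q : Type₀) → q) g) → γ
  ~> λ (g : Type₀) → λ (γ : g) → γ
inferred type:
  (g : Type₀) → (γ : g) → g


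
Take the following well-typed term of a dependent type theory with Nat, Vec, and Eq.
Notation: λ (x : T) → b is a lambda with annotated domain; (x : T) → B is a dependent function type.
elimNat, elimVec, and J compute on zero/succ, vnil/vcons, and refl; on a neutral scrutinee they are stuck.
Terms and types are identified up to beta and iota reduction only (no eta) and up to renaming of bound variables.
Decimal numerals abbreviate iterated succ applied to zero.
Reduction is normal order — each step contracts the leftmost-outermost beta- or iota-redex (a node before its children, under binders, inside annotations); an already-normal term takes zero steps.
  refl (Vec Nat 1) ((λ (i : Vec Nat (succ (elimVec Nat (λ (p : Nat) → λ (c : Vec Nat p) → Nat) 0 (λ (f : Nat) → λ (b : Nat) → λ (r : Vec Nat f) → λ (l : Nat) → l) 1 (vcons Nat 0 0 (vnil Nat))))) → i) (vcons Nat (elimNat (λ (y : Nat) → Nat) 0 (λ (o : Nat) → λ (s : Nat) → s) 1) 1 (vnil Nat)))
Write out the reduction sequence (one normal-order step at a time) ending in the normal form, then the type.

normal-order reduction sequence:
  refl (Vec Nat 1) ((λ (i : Vec Nat (succ (elimVec Nat (λ (p : Nat) → λ (c : Vec Nat p) → Nat) 0 (λ (f : Nat) → λ (b : Nat) → λ (r : Vec Nat f) → λ (l : Nat) → l) 1 (vcons Nat 0 0 (vnil Nat))))) → i) (vcons Nat (elimNat (λ (y : Nat) → Nat) 0 (λ (o : Nat) → λ (s : Nat) → s) 1) 1 (vnil Nat)))
  ~> refl (Vec Nat 1) (vcons Nat (elimNat (λ (i : Nat) → Nat) 0 (λ (p : Nat) → λ (c : Nat) → c) 1) 1 (vnil Nat))
  ~> refl (Vec Nat 1) (vcons Nat ((λ (i : Nat) → λ (p : Nat) → p) 0 (elimNat (λ (c : Nat) → Nat) 0 (λ (f : Nat) → λ (b : Nat) → b) 0)) 1 (vnil Nat))
  ~> refl (Vec Nat 1) (vcons Nat ((λ (i : Nat) → i) (elimNat (λ (p : Nat) → Nat) 0 (λ (c : Nat) → λ (f : Nat) → f) 0)) 1 (vnil Nat))
  ~> refl (Vec Nat 1) (vcons Nat (elimNat (λ (i : Nat) → Nat) 0 (λ (p : Nat) → λ (c : Nat) → c) 0) 1 (vnil Nat))
  ~> refl (Vec Nat 1) (vcons Nat 0 1 (vnil Nat))
inferred type:
  Eq (Vec Nat 1) (vcons Nat 0 1 (vnil Nat)) (vcons Nat 0 1 (vnil Nat))


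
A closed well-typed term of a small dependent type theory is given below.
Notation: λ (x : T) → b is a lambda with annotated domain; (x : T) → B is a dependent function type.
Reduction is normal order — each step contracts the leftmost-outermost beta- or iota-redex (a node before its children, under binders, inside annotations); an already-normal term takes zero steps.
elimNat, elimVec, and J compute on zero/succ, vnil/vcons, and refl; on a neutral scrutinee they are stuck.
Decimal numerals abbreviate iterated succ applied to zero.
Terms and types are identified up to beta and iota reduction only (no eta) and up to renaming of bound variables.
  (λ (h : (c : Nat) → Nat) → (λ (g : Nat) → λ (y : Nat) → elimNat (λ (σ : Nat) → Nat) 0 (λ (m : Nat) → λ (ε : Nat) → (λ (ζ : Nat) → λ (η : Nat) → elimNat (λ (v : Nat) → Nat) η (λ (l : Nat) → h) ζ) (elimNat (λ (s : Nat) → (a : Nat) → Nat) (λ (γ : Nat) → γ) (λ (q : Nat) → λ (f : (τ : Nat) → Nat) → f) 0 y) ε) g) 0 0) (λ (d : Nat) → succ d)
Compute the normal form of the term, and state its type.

normal form:
  0
type:
  Nat
observation: the leftmost-outermost redex is a beta-redex, and normalization takes 4 steps.


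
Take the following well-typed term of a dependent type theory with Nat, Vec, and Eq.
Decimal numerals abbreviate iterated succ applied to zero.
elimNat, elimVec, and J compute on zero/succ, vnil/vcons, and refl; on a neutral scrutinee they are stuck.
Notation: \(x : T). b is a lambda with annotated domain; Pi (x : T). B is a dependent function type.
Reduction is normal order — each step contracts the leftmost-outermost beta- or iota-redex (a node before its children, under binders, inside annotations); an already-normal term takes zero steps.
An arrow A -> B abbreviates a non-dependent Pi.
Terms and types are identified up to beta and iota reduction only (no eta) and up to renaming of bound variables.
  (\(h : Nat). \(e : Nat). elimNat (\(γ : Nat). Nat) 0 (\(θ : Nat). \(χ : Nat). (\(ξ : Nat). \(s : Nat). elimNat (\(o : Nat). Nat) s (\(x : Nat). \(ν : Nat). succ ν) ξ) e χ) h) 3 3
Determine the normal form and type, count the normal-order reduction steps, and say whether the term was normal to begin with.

normal form:
  9
the term's type:
  Nat
reduction steps (normal order): 48
already normal: no
first redex: a beta-redex


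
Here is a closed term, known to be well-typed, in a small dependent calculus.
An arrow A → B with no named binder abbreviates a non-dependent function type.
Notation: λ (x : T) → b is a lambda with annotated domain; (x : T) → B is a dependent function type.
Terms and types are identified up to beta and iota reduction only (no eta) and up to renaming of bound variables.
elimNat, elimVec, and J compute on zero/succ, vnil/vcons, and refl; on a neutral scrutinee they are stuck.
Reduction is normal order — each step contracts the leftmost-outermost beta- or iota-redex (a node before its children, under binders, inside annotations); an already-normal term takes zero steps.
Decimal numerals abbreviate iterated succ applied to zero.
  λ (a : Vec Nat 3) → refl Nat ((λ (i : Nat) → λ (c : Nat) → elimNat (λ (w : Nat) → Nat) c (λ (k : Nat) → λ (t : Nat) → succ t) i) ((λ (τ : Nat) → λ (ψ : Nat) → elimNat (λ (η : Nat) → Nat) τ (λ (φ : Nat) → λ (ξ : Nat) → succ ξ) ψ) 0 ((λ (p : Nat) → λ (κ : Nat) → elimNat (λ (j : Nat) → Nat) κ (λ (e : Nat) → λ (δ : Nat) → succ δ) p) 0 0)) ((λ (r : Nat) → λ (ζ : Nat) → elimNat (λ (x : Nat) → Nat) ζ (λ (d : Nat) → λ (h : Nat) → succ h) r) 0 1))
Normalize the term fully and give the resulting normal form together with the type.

normal form:
  λ (a : Vec Nat 3) → refl Nat 1
type:
  Vec Nat 3 → Eq Nat 1 1
observation: the first redex contracted is a beta-redex; the normal form is reached in 12 normal-order steps.
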